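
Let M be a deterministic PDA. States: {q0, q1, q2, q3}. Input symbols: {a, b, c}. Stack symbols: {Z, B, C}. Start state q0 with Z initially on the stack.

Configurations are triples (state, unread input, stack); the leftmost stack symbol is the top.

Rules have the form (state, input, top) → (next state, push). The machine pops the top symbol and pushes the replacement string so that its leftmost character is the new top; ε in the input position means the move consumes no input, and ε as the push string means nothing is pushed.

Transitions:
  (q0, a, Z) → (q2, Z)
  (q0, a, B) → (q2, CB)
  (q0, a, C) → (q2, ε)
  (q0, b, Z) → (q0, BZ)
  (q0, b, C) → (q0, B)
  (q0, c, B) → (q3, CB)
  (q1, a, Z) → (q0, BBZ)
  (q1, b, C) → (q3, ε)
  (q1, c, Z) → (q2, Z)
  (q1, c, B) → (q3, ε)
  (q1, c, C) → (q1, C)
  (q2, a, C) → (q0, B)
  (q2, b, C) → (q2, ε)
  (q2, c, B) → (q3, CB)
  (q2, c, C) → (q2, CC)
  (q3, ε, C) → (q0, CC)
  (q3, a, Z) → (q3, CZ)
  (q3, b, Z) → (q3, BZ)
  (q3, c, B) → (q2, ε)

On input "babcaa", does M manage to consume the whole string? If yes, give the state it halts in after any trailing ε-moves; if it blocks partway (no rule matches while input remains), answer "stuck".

(q0, babcaa, Z)
  read b, top Z: go to q0, push BZ → (q0, abcaa, BZ)
  read a, top B: go to q2, push CB → (q2, bcaa, CBZ)
  read b, top C: go to q2, push ε → (q2, caa, BZ)
  read c, top B: go to q3, push CB → (q3, aa, CBZ)
  ε-move, top C: go to q0, push CC → (q0, aa, CCBZ)
  read a, top C: go to q2, push ε → (q2, a, CBZ)
  read a, top C: go to q0, push B → (q0, ε, BBZ)
All input consumed; M is in state q0.

q0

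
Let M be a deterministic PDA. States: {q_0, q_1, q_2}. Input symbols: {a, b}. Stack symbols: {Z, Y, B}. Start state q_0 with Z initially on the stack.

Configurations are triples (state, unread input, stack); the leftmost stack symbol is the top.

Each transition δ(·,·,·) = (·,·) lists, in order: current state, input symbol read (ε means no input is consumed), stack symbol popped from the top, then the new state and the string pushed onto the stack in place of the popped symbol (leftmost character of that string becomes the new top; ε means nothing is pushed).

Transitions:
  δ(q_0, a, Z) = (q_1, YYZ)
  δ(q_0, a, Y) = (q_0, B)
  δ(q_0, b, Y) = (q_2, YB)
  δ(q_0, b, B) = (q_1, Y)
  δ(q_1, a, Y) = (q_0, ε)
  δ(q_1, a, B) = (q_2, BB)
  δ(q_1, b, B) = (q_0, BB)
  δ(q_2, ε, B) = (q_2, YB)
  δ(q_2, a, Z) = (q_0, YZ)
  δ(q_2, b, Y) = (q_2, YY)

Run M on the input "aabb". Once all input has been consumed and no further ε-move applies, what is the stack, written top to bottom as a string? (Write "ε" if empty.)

YYBZ

(q_0, aabb, Z) ⊢ (q_1, abb, YYZ) ⊢ (q_0, bb, YZ) ⊢ (q_2, b, YBZ) ⊢ (q_2, ε, YYBZ)
All input consumed in state q_2 with stack YYBZ.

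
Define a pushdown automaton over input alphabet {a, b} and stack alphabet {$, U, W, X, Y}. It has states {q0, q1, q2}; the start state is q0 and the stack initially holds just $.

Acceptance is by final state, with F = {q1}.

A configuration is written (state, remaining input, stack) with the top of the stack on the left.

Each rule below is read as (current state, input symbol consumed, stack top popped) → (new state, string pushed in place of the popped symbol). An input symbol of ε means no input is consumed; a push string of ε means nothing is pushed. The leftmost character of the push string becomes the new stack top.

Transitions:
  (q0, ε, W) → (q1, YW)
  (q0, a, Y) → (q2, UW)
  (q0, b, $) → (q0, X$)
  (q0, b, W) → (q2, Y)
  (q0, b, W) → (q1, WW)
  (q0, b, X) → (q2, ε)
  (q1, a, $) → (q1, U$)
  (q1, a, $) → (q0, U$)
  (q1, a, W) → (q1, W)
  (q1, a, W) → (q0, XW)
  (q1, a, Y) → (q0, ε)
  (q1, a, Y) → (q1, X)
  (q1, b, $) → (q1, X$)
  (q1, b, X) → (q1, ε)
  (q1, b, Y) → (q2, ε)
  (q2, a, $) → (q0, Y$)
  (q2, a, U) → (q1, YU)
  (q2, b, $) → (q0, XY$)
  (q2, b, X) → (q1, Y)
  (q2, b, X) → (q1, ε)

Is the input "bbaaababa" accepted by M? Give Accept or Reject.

One accepting computation: (q0, bbaaababa, $) ⊢ (q0, baaababa, X$) ⊢ (q2, aaababa, $) ⊢ (q0, aababa, Y$) ⊢ (q2, ababa, UW$) ⊢ (q1, baba, YUW$) ⊢ (q2, aba, UW$) ⊢ (q1, ba, YUW$) ⊢ (q2, a, UW$) ⊢ (q1, ε, YUW$)
All input consumed and state q1 ∈ F.

Accept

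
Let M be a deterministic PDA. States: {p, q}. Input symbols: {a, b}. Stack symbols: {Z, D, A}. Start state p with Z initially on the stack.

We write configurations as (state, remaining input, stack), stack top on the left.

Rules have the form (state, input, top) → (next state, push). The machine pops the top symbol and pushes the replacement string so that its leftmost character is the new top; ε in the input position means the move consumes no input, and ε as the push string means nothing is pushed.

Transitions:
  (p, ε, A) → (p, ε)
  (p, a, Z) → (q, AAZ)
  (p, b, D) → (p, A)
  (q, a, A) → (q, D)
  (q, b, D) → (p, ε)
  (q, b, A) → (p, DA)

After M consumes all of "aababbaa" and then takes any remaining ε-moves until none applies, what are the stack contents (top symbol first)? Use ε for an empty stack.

DAZ

(p, aababbaa, Z)
  read a, top Z: go to q, push AAZ → (q, ababbaa, AAZ)
  read a, top A: go to q, push D → (q, babbaa, DAZ)
  read b, top D: go to p, push ε → (p, abbaa, AZ)
  ε-move, top A: go to p, push ε → (p, abbaa, Z)
  read a, top Z: go to q, push AAZ → (q, bbaa, AAZ)
  read b, top A: go to p, push DA → (p, baa, DAAZ)
  read b, top D: go to p, push A → (p, aa, AAAZ)
  ε-move, top A: go to p, push ε → (p, aa, AAZ)
  ε-move, top A: go to p, push ε → (p, aa, AZ)
  ε-move, top A: go to p, push ε → (p, aa, Z)
  read a, top Z: go to q, push AAZ → (q, a, AAZ)
  read a, top A: go to q, push D → (q, ε, DAZ)
All input consumed in state q with stack DAZ.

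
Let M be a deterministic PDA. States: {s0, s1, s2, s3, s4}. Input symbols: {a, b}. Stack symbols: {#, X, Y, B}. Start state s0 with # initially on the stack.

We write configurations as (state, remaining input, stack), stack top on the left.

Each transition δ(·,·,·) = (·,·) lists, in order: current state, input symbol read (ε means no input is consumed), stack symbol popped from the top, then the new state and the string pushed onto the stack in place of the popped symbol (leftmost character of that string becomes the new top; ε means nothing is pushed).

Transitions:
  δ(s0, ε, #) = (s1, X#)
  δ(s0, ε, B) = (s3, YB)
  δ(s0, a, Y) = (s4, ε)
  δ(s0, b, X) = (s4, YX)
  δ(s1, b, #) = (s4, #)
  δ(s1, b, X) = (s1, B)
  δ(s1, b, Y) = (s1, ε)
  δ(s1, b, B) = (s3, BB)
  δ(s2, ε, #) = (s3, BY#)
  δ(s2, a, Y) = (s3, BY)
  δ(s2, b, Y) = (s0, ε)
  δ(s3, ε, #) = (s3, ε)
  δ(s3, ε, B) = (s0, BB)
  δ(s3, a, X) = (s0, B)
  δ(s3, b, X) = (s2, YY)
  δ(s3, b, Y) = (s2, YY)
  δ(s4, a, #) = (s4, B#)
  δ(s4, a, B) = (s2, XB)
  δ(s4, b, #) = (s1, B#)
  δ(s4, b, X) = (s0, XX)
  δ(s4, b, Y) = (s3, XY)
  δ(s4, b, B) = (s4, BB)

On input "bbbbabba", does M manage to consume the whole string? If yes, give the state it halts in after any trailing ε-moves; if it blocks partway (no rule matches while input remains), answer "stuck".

(s0, bbbbabba, #) ⊢ (s1, bbbbabba, X#) ⊢ (s1, bbbabba, B#) ⊢ (s3, bbabba, BB#) ⊢ (s0, bbabba, BBB#) ⊢ (s3, bbabba, YBBB#) ⊢ (s2, babba, YYBBB#) ⊢ (s0, abba, YBBB#) ⊢ (s4, bba, BBB#) ⊢ (s4, ba, BBBB#) ⊢ (s4, a, BBBBB#) ⊢ (s2, ε, XBBBBB#)
All input consumed; M is in state s2.

s2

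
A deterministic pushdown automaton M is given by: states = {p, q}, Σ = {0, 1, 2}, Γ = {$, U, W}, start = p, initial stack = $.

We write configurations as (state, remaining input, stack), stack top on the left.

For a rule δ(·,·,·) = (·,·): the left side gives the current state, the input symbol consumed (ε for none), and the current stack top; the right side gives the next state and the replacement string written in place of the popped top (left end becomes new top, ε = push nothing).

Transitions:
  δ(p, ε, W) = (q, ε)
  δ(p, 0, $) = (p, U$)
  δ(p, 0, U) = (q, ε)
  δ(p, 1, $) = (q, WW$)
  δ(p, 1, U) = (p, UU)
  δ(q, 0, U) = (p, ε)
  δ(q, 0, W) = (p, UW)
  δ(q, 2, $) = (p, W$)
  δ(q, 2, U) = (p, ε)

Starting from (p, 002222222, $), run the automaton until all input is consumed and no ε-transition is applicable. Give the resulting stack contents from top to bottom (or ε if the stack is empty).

(p, 002222222, $)
  read 0, top $: go to p, push U$ → (p, 02222222, U$)
  read 0, top U: go to q, push ε → (q, 2222222, $)
  read 2, top $: go to p, push W$ → (p, 222222, W$)
  ε-move, top W: go to q, push ε → (q, 222222, $)
  read 2, top $: go to p, push W$ → (p, 22222, W$)
  ε-move, top W: go to q, push ε → (q, 22222, $)
  read 2, top $: go to p, push W$ → (p, 2222, W$)
  ε-move, top W: go to q, push ε → (q, 2222, $)
  read 2, top $: go to p, push W$ → (p, 222, W$)
  ε-move, top W: go to q, push ε → (q, 222, $)
  read 2, top $: go to p, push W$ → (p, 22, W$)
  ε-move, top W: go to q, push ε → (q, 22, $)
  read 2, top $: go to p, push W$ → (p, 2, W$)
  ε-move, top W: go to q, push ε → (q, 2, $)
  read 2, top $: go to p, push W$ → (p, ε, W$)
  ε-move, top W: go to q, push ε → (q, ε, $)
All input consumed in state q with stack $.

$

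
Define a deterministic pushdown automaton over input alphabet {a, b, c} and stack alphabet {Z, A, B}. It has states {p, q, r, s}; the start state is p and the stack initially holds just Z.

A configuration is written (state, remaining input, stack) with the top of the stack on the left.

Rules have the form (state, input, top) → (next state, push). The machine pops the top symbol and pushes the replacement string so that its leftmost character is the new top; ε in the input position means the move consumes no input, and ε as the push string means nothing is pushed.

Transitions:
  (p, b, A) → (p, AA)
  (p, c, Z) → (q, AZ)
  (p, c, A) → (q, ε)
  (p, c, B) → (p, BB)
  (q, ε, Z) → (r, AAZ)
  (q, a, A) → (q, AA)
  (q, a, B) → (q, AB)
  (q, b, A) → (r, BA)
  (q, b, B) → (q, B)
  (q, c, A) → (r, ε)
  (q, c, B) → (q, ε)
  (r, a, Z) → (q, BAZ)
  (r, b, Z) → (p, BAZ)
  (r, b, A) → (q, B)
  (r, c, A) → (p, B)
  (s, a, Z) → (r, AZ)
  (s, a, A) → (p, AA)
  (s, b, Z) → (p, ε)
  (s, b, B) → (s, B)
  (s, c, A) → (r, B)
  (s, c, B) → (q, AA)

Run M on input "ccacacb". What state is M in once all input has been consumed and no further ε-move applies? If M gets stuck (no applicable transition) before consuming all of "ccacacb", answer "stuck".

q

(p, ccacacb, Z)
  read c, top Z: go to q, push AZ → (q, cacacb, AZ)
  read c, top A: go to r, push ε → (r, acacb, Z)
  read a, top Z: go to q, push BAZ → (q, cacb, BAZ)
  read c, top B: go to q, push ε → (q, acb, AZ)
  read a, top A: go to q, push AA → (q, cb, AAZ)
  read c, top A: go to r, push ε → (r, b, AZ)
  read b, top A: go to q, push B → (q, ε, BZ)
All input consumed; M is in state q.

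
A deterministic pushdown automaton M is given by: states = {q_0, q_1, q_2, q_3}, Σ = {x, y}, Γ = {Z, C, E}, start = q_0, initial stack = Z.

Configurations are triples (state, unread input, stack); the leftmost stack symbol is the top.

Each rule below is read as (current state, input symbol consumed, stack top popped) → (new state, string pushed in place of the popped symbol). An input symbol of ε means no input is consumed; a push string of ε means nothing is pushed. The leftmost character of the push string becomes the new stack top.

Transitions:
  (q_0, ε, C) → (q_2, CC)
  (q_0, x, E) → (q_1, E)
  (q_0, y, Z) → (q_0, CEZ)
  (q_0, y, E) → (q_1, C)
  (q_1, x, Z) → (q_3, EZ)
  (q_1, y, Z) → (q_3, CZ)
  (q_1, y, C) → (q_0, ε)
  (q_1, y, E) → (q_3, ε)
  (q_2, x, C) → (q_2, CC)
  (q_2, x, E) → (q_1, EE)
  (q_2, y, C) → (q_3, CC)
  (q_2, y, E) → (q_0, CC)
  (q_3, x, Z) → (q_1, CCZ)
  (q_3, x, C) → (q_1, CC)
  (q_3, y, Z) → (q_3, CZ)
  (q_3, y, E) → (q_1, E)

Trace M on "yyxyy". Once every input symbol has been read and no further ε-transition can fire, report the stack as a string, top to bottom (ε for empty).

(q_0, yyxyy, Z) ⊢ (q_0, yxyy, CEZ) ⊢ (q_2, yxyy, CCEZ) ⊢ (q_3, xyy, CCCEZ) ⊢ (q_1, yy, CCCCEZ) ⊢ (q_0, y, CCCEZ) ⊢ (q_2, y, CCCCEZ) ⊢ (q_3, ε, CCCCCEZ)
All input consumed in state q_3 with stack CCCCCEZ.

CCCCCEZ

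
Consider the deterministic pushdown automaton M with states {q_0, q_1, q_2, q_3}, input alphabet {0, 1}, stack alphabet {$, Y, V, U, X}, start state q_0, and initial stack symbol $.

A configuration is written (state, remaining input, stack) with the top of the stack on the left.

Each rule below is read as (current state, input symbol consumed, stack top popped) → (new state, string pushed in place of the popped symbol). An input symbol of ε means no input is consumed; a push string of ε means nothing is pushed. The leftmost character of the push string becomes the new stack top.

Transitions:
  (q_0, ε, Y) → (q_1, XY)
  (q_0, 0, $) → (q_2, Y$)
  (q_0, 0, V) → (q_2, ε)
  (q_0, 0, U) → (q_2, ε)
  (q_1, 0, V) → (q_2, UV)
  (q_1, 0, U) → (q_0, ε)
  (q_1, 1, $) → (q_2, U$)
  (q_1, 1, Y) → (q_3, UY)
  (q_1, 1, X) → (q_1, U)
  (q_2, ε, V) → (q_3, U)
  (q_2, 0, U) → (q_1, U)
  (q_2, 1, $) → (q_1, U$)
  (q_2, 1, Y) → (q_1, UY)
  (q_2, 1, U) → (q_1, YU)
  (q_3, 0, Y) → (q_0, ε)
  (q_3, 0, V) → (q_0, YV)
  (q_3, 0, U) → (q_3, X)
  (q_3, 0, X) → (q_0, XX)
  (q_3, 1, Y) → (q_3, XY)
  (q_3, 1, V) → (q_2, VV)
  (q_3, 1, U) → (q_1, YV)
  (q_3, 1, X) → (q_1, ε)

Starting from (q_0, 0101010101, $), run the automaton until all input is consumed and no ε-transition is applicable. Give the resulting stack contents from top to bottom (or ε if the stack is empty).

(q_0, 0101010101, $) ⊢ (q_2, 101010101, Y$) ⊢ (q_1, 01010101, UY$) ⊢ (q_0, 1010101, Y$) ⊢ (q_1, 1010101, XY$) ⊢ (q_1, 010101, UY$) ⊢ (q_0, 10101, Y$) ⊢ (q_1, 10101, XY$) ⊢ (q_1, 0101, UY$) ⊢ (q_0, 101, Y$) ⊢ (q_1, 101, XY$) ⊢ (q_1, 01, UY$) ⊢ (q_0, 1, Y$) ⊢ (q_1, 1, XY$) ⊢ (q_1, ε, UY$)
All input consumed in state q_1 with stack UY$.

UY$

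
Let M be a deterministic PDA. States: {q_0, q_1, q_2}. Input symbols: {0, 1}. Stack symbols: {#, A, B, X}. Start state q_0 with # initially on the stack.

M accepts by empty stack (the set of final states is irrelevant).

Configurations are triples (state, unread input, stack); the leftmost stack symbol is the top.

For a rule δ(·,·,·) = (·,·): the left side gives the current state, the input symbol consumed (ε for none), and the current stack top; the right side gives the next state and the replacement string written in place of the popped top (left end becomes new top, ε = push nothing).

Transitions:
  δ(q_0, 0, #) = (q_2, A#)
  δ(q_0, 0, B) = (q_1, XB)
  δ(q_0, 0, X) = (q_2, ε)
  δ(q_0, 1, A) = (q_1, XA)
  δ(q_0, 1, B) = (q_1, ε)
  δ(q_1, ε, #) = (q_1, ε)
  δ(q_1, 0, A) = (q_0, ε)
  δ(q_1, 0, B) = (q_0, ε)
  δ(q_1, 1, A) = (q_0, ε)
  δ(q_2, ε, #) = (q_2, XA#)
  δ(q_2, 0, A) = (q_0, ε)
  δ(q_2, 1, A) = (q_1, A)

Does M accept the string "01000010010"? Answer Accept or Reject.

Reject

(q_0, 01000010010, #)
  read 0, top #: go to q_2, push A# → (q_2, 1000010010, A#)
  read 1, top A: go to q_1, push A → (q_1, 000010010, A#)
  read 0, top A: go to q_0, push ε → (q_0, 00010010, #)
  read 0, top #: go to q_2, push A# → (q_2, 0010010, A#)
  read 0, top A: go to q_0, push ε → (q_0, 010010, #)
  read 0, top #: go to q_2, push A# → (q_2, 10010, A#)
  read 1, top A: go to q_1, push A → (q_1, 0010, A#)
  read 0, top A: go to q_0, push ε → (q_0, 010, #)
  read 0, top #: go to q_2, push A# → (q_2, 10, A#)
  read 1, top A: go to q_1, push A → (q_1, 0, A#)
  read 0, top A: go to q_0, push ε → (q_0, ε, #)
All input consumed; stack is #, not empty, and no further ε-move applies.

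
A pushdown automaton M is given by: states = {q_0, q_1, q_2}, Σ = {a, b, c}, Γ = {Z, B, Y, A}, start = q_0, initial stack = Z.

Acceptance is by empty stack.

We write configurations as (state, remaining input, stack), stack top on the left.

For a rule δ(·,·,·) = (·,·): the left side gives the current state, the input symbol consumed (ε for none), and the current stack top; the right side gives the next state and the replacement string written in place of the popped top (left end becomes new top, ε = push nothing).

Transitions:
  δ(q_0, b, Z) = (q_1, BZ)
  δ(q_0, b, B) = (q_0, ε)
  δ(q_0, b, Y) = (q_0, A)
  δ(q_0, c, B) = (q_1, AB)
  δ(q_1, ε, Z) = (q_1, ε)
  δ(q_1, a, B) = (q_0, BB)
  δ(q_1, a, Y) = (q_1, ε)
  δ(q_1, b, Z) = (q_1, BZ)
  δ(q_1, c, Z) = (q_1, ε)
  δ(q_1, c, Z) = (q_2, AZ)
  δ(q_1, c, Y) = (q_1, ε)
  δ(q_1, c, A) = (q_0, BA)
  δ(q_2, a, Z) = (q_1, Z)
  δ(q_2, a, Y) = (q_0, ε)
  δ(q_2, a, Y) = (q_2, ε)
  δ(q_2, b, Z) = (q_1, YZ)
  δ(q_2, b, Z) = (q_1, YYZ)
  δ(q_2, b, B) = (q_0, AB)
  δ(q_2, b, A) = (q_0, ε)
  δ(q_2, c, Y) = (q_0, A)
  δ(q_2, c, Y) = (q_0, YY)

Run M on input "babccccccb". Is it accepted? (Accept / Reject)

No computation consumes all input and empties the stack.

Reject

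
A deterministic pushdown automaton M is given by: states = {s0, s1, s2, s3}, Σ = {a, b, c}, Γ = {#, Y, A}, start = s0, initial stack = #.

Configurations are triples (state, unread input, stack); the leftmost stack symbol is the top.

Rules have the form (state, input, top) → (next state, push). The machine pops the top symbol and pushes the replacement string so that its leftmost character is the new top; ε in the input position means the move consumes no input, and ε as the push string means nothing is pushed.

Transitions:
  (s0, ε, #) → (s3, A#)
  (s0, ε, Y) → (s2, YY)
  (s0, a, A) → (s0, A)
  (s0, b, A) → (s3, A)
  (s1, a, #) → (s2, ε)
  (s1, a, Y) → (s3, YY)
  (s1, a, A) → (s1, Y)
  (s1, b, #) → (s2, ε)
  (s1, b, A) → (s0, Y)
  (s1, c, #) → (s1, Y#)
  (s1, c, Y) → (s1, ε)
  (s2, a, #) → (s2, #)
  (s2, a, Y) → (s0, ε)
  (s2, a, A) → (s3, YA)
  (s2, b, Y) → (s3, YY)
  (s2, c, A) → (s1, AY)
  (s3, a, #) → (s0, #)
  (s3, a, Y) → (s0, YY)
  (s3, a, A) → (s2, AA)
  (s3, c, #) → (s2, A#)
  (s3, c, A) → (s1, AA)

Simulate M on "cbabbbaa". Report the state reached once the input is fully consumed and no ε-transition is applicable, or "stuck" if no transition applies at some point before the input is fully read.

stuck

(s0, cbabbbaa, #)
  ε-move, top #: go to s3, push A# → (s3, cbabbbaa, A#)
  read c, top A: go to s1, push AA → (s1, babbbaa, AA#)
  read b, top A: go to s0, push Y → (s0, abbbaa, YA#)
  ε-move, top Y: go to s2, push YY → (s2, abbbaa, YYA#)
  read a, top Y: go to s0, push ε → (s0, bbbaa, YA#)
  ε-move, top Y: go to s2, push YY → (s2, bbbaa, YYA#)
  read b, top Y: go to s3, push YY → (s3, bbaa, YYYA#)
No transition for (s3, b, top Y); M blocks with input bbaa remaining.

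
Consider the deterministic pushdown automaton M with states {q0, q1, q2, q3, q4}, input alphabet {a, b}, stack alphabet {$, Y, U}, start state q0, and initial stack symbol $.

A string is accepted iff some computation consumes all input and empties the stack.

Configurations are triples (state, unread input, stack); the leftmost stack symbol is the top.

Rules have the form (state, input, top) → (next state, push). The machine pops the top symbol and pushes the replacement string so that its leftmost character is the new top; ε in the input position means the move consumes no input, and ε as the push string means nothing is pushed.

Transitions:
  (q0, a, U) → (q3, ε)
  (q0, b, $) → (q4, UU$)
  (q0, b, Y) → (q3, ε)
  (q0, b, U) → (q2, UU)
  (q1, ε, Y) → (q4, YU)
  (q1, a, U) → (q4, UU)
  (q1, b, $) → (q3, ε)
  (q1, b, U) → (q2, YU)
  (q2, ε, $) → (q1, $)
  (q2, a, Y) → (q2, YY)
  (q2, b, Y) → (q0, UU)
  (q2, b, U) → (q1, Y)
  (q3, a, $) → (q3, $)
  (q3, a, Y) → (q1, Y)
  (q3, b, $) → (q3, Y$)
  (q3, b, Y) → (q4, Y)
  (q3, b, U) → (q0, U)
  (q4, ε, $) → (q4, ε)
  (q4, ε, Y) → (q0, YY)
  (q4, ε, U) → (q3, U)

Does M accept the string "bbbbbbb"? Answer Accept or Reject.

(q0, bbbbbbb, $) ⊢ (q4, bbbbbb, UU$) ⊢ (q3, bbbbbb, UU$) ⊢ (q0, bbbbb, UU$) ⊢ (q2, bbbb, UUU$) ⊢ (q1, bbb, YUU$) ⊢ (q4, bbb, YUUU$) ⊢ (q0, bbb, YYUUU$) ⊢ (q3, bb, YUUU$) ⊢ (q4, b, YUUU$) ⊢ (q0, b, YYUUU$) ⊢ (q3, ε, YUUU$)
All input consumed; stack is YUUU$, not empty, and no further ε-move applies.

Reject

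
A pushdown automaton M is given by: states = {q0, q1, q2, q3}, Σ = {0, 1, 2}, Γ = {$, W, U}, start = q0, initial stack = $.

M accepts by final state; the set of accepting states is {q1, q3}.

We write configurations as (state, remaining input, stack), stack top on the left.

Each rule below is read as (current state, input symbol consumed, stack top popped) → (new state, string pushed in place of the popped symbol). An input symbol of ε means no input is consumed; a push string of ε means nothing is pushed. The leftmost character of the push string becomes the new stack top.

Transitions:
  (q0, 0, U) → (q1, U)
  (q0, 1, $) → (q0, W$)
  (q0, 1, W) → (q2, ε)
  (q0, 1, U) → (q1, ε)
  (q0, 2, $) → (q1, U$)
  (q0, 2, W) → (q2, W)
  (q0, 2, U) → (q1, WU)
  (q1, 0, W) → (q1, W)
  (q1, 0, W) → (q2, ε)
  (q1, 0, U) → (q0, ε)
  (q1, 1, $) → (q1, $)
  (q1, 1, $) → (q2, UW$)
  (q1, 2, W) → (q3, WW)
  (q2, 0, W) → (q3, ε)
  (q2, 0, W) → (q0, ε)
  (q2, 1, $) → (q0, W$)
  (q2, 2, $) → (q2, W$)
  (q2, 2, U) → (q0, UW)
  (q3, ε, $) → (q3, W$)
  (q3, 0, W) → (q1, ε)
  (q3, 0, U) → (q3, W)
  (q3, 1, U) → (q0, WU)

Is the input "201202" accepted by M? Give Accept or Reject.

One accepting computation: (q0, 201202, $) ⊢ (q1, 01202, U$) ⊢ (q0, 1202, $) ⊢ (q0, 202, W$) ⊢ (q2, 02, W$) ⊢ (q0, 2, $) ⊢ (q1, ε, U$)
All input consumed and state q1 ∈ F.

Accept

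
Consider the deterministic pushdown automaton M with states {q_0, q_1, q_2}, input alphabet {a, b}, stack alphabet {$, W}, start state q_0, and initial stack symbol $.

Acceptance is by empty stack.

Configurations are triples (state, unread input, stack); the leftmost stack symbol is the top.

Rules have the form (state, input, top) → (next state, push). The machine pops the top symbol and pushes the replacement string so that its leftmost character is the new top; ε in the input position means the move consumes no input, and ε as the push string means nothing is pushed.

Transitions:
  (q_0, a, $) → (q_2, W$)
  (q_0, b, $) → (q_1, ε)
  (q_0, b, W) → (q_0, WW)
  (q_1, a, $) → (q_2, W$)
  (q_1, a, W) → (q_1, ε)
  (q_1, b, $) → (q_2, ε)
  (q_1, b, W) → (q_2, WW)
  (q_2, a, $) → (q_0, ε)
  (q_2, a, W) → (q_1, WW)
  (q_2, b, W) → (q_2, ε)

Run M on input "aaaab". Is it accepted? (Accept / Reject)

(q_0, aaaab, $)
  read a, top $: go to q_2, push W$ → (q_2, aaab, W$)
  read a, top W: go to q_1, push WW → (q_1, aab, WW$)
  read a, top W: go to q_1, push ε → (q_1, ab, W$)
  read a, top W: go to q_1, push ε → (q_1, b, $)
  read b, top $: go to q_2, push ε → (q_2, ε, ε)
All input consumed and the stack is empty.

Accept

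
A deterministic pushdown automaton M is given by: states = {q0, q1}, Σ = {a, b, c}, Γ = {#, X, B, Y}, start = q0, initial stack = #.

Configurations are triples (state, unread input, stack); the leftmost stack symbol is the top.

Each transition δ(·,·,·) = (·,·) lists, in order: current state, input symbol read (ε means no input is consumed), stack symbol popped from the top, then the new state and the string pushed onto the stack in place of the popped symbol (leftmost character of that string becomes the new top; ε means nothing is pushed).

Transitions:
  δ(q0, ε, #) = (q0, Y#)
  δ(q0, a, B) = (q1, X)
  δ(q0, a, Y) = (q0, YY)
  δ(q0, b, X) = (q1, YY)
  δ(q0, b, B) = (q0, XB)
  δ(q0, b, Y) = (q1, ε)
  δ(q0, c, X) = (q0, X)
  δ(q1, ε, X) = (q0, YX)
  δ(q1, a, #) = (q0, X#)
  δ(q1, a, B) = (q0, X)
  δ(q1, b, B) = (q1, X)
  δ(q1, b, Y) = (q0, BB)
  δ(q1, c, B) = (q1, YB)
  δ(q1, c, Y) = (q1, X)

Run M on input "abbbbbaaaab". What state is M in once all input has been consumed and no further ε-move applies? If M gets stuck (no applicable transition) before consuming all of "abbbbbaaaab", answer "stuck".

q1

(q0, abbbbbaaaab, #)
  ε-move, top #: go to q0, push Y# → (q0, abbbbbaaaab, Y#)
  read a, top Y: go to q0, push YY → (q0, bbbbbaaaab, YY#)
  read b, top Y: go to q1, push ε → (q1, bbbbaaaab, Y#)
  read b, top Y: go to q0, push BB → (q0, bbbaaaab, BB#)
  read b, top B: go to q0, push XB → (q0, bbaaaab, XBB#)
  read b, top X: go to q1, push YY → (q1, baaaab, YYBB#)
  read b, top Y: go to q0, push BB → (q0, aaaab, BBYBB#)
  read a, top B: go to q1, push X → (q1, aaab, XBYBB#)
  ε-move, top X: go to q0, push YX → (q0, aaab, YXBYBB#)
  read a, top Y: go to q0, push YY → (q0, aab, YYXBYBB#)
  read a, top Y: go to q0, push YY → (q0, ab, YYYXBYBB#)
  read a, top Y: go to q0, push YY → (q0, b, YYYYXBYBB#)
  read b, top Y: go to q1, push ε → (q1, ε, YYYXBYBB#)
All input consumed; M is in state q1.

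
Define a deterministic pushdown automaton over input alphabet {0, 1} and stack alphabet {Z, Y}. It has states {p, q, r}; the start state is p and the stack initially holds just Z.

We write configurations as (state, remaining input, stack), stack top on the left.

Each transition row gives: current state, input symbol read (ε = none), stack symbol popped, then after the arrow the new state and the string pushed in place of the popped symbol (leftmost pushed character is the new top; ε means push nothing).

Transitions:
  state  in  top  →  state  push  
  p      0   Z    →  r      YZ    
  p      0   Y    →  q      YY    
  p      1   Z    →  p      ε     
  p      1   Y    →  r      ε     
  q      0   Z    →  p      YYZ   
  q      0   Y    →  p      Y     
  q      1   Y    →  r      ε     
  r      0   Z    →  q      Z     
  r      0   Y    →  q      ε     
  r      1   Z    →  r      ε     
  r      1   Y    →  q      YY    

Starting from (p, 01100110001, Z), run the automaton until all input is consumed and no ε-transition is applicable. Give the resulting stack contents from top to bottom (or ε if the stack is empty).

YYZ

(p, 01100110001, Z)
  read 0, top Z: go to r, push YZ → (r, 1100110001, YZ)
  read 1, top Y: go to q, push YY → (q, 100110001, YYZ)
  read 1, top Y: go to r, push ε → (r, 00110001, YZ)
  read 0, top Y: go to q, push ε → (q, 0110001, Z)
  read 0, top Z: go to p, push YYZ → (p, 110001, YYZ)
  read 1, top Y: go to r, push ε → (r, 10001, YZ)
  read 1, top Y: go to q, push YY → (q, 0001, YYZ)
  read 0, top Y: go to p, push Y → (p, 001, YYZ)
  read 0, top Y: go to q, push YY → (q, 01, YYYZ)
  read 0, top Y: go to p, push Y → (p, 1, YYYZ)
  read 1, top Y: go to r, push ε → (r, ε, YYZ)
All input consumed in state r with stack YYZ.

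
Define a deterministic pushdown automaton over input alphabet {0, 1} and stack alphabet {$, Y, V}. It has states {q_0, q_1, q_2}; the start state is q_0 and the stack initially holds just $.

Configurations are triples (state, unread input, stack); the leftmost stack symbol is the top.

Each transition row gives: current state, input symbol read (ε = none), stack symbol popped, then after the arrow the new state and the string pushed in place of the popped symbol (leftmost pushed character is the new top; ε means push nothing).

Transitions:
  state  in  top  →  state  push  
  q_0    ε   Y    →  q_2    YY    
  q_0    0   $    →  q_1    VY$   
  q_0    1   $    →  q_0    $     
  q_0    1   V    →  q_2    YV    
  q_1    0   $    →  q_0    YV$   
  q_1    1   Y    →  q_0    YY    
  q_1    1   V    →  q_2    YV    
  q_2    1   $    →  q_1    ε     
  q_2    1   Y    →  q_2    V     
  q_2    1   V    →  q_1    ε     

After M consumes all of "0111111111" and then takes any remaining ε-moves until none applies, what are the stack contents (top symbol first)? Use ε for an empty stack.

VY$

(q_0, 0111111111, $)
  read 0, top $: go to q_1, push VY$ → (q_1, 111111111, VY$)
  read 1, top V: go to q_2, push YV → (q_2, 11111111, YVY$)
  read 1, top Y: go to q_2, push V → (q_2, 1111111, VVY$)
  read 1, top V: go to q_1, push ε → (q_1, 111111, VY$)
  read 1, top V: go to q_2, push YV → (q_2, 11111, YVY$)
  read 1, top Y: go to q_2, push V → (q_2, 1111, VVY$)
  read 1, top V: go to q_1, push ε → (q_1, 111, VY$)
  read 1, top V: go to q_2, push YV → (q_2, 11, YVY$)
  read 1, top Y: go to q_2, push V → (q_2, 1, VVY$)
  read 1, top V: go to q_1, push ε → (q_1, ε, VY$)
All input consumed in state q_1 with stack VY$.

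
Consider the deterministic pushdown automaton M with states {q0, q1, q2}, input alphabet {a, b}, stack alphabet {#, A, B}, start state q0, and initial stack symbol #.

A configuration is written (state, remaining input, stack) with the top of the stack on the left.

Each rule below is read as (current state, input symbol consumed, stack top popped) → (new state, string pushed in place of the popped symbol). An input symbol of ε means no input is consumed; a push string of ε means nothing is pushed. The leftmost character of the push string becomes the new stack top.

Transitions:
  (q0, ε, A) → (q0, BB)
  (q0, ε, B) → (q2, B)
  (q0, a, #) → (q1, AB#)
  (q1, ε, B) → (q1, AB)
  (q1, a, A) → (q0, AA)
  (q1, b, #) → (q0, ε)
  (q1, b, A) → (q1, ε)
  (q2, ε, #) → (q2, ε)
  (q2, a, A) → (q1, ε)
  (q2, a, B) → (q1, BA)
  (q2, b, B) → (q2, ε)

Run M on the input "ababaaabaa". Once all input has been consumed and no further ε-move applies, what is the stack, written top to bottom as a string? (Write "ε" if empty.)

ABABABABABAAB#

(q0, ababaaabaa, #)
  read a, top #: go to q1, push AB# → (q1, babaaabaa, AB#)
  read b, top A: go to q1, push ε → (q1, abaaabaa, B#)
  ε-move, top B: go to q1, push AB → (q1, abaaabaa, AB#)
  read a, top A: go to q0, push AA → (q0, baaabaa, AAB#)
  ε-move, top A: go to q0, push BB → (q0, baaabaa, BBAB#)
  ε-move, top B: go to q2, push B → (q2, baaabaa, BBAB#)
  read b, top B: go to q2, push ε → (q2, aaabaa, BAB#)
  read a, top B: go to q1, push BA → (q1, aabaa, BAAB#)
  ε-move, top B: go to q1, push AB → (q1, aabaa, ABAAB#)
  read a, top A: go to q0, push AA → (q0, abaa, AABAAB#)
  ε-move, top A: go to q0, push BB → (q0, abaa, BBABAAB#)
  ε-move, top B: go to q2, push B → (q2, abaa, BBABAAB#)
  read a, top B: go to q1, push BA → (q1, baa, BABABAAB#)
  ε-move, top B: go to q1, push AB → (q1, baa, ABABABAAB#)
  read b, top A: go to q1, push ε → (q1, aa, BABABAAB#)
  ε-move, top B: go to q1, push AB → (q1, aa, ABABABAAB#)
  read a, top A: go to q0, push AA → (q0, a, AABABABAAB#)
  ε-move, top A: go to q0, push BB → (q0, a, BBABABABAAB#)
  ε-move, top B: go to q2, push B → (q2, a, BBABABABAAB#)
  read a, top B: go to q1, push BA → (q1, ε, BABABABABAAB#)
  ε-move, top B: go to q1, push AB → (q1, ε, ABABABABABAAB#)
All input consumed in state q1 with stack ABABABABABAAB#.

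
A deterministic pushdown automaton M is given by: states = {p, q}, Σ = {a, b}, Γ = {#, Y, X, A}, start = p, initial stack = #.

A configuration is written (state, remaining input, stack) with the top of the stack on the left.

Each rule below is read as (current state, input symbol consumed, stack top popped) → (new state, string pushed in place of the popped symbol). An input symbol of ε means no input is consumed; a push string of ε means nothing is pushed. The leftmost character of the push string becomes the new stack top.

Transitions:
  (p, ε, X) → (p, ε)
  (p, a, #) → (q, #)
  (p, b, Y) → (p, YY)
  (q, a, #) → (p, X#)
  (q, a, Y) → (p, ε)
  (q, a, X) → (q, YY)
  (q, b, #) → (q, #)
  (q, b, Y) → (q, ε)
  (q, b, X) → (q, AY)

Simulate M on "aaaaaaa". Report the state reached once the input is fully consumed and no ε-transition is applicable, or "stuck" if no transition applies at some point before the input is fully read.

(p, aaaaaaa, #) ⊢ (q, aaaaaa, #) ⊢ (p, aaaaa, X#) ⊢ (p, aaaaa, #) ⊢ (q, aaaa, #) ⊢ (p, aaa, X#) ⊢ (p, aaa, #) ⊢ (q, aa, #) ⊢ (p, a, X#) ⊢ (p, a, #) ⊢ (q, ε, #)
All input consumed; M is in state q.

q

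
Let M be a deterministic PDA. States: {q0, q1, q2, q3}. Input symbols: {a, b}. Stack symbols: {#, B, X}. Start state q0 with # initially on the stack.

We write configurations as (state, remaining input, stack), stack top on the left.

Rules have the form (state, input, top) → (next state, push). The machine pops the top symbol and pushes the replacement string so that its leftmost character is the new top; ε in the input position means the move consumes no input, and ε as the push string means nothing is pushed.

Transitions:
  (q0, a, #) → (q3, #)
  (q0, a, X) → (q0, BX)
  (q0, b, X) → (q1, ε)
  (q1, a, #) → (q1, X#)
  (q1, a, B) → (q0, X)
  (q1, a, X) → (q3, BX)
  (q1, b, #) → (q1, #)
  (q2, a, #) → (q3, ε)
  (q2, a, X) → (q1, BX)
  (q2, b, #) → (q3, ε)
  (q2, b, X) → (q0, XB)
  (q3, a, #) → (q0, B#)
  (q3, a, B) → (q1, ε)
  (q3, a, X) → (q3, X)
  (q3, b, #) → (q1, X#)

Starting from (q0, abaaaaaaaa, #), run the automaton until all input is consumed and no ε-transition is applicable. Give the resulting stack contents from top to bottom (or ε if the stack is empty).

(q0, abaaaaaaaa, #) ⊢ (q3, baaaaaaaa, #) ⊢ (q1, aaaaaaaa, X#) ⊢ (q3, aaaaaaa, BX#) ⊢ (q1, aaaaaa, X#) ⊢ (q3, aaaaa, BX#) ⊢ (q1, aaaa, X#) ⊢ (q3, aaa, BX#) ⊢ (q1, aa, X#) ⊢ (q3, a, BX#) ⊢ (q1, ε, X#)
All input consumed in state q1 with stack X#.

X#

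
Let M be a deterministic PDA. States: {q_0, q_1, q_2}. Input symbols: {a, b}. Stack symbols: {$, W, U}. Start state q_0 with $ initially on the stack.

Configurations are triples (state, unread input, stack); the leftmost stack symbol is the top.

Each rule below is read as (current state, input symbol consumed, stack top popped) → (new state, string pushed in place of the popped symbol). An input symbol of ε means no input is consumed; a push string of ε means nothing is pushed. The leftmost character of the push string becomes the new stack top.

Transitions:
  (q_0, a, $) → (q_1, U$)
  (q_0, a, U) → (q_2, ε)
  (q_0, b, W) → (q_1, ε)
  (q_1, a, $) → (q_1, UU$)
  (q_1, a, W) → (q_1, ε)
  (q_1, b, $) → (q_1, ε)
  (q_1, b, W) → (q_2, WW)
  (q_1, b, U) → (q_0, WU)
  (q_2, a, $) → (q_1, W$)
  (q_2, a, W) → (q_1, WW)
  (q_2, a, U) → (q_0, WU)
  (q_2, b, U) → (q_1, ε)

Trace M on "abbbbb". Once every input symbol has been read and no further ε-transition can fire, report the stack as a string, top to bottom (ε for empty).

WU$

(q_0, abbbbb, $) ⊢ (q_1, bbbbb, U$) ⊢ (q_0, bbbb, WU$) ⊢ (q_1, bbb, U$) ⊢ (q_0, bb, WU$) ⊢ (q_1, b, U$) ⊢ (q_0, ε, WU$)
All input consumed in state q_0 with stack WU$.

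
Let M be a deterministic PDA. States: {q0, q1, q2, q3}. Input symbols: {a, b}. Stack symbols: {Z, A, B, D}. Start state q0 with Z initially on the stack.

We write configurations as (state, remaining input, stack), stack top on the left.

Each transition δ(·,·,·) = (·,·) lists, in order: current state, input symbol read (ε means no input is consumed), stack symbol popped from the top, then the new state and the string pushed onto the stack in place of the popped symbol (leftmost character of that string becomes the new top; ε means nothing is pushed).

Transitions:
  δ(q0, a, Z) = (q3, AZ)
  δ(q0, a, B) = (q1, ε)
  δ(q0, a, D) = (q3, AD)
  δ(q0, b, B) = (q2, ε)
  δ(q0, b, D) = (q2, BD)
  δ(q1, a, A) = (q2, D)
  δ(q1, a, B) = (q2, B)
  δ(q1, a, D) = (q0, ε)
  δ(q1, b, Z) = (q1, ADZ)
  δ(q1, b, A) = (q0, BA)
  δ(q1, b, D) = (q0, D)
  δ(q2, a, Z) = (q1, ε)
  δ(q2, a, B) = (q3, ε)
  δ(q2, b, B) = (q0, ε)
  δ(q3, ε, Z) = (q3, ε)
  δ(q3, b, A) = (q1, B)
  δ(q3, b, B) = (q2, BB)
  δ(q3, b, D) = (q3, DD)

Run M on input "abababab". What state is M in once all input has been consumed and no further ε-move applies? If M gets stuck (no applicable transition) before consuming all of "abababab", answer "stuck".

(q0, abababab, Z)
  read a, top Z: go to q3, push AZ → (q3, bababab, AZ)
  read b, top A: go to q1, push B → (q1, ababab, BZ)
  read a, top B: go to q2, push B → (q2, babab, BZ)
  read b, top B: go to q0, push ε → (q0, abab, Z)
  read a, top Z: go to q3, push AZ → (q3, bab, AZ)
  read b, top A: go to q1, push B → (q1, ab, BZ)
  read a, top B: go to q2, push B → (q2, b, BZ)
  read b, top B: go to q0, push ε → (q0, ε, Z)
All input consumed; M is in state q0.

q0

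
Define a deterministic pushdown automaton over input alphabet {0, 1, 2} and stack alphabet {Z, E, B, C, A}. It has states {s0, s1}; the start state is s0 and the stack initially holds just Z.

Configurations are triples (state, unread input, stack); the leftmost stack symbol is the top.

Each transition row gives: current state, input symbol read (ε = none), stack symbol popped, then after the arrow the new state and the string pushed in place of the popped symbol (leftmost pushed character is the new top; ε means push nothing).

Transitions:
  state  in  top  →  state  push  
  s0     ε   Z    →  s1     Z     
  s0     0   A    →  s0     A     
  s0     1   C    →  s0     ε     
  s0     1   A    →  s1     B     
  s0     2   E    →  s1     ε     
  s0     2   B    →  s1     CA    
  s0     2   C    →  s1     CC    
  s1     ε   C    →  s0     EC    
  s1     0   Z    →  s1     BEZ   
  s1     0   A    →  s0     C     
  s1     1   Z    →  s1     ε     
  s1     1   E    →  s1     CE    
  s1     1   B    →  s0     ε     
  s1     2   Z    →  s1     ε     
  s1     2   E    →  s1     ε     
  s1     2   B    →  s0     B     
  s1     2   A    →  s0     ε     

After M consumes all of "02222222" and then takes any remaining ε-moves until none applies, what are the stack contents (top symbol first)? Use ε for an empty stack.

ECAEZ

(s0, 02222222, Z)
  ε-move, top Z: go to s1, push Z → (s1, 02222222, Z)
  read 0, top Z: go to s1, push BEZ → (s1, 2222222, BEZ)
  read 2, top B: go to s0, push B → (s0, 222222, BEZ)
  read 2, top B: go to s1, push CA → (s1, 22222, CAEZ)
  ε-move, top C: go to s0, push EC → (s0, 22222, ECAEZ)
  read 2, top E: go to s1, push ε → (s1, 2222, CAEZ)
  ε-move, top C: go to s0, push EC → (s0, 2222, ECAEZ)
  read 2, top E: go to s1, push ε → (s1, 222, CAEZ)
  ε-move, top C: go to s0, push EC → (s0, 222, ECAEZ)
  read 2, top E: go to s1, push ε → (s1, 22, CAEZ)
  ε-move, top C: go to s0, push EC → (s0, 22, ECAEZ)
  read 2, top E: go to s1, push ε → (s1, 2, CAEZ)
  ε-move, top C: go to s0, push EC → (s0, 2, ECAEZ)
  read 2, top E: go to s1, push ε → (s1, ε, CAEZ)
  ε-move, top C: go to s0, push EC → (s0, ε, ECAEZ)
All input consumed in state s0 with stack ECAEZ.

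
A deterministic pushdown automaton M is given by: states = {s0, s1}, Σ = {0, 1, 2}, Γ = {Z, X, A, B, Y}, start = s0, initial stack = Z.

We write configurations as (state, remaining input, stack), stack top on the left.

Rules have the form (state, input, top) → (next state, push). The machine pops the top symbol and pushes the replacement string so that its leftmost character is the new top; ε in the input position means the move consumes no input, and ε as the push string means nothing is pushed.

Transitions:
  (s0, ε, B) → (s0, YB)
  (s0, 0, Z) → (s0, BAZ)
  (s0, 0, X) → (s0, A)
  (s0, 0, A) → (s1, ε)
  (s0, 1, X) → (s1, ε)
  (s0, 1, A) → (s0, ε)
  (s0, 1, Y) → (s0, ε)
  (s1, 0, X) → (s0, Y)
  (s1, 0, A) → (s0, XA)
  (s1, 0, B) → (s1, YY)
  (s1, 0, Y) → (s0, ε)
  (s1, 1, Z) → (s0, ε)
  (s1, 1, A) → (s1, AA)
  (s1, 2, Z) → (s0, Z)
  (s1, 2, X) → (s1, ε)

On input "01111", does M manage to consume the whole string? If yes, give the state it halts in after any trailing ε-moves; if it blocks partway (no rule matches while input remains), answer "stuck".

s0

(s0, 01111, Z) ⊢ (s0, 1111, BAZ) ⊢ (s0, 1111, YBAZ) ⊢ (s0, 111, BAZ) ⊢ (s0, 111, YBAZ) ⊢ (s0, 11, BAZ) ⊢ (s0, 11, YBAZ) ⊢ (s0, 1, BAZ) ⊢ (s0, 1, YBAZ) ⊢ (s0, ε, BAZ) ⊢ (s0, ε, YBAZ)
All input consumed; M is in state s0.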